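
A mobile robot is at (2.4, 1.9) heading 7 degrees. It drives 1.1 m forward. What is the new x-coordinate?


x_new = x0 + d*cos(theta)
= 2.4 + 1.1*cos(7)
= 2.4 + 1.0918
= 3.4918


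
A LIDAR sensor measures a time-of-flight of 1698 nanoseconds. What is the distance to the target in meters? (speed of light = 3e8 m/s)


tof = 1698 ns = 1.698e-06 s
dist = c * tof / 2
= 3e8 * 1.698e-06 / 2
= 254.7 m


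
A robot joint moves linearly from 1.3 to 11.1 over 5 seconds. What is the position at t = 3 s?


s = t/T = 3/5 = 0.6
p(t) = p0 + (pf-p0)*s
= 1.3 + (11.1 - 1.3) * 0.6
= 7.18


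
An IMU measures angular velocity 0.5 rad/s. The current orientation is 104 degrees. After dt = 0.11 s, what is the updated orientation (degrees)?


delta_theta = w * dt = 0.5 * 0.11 = 0.055 rad
= 3.1513 deg
theta_new = 104 + 3.1513 = 107.1513 deg


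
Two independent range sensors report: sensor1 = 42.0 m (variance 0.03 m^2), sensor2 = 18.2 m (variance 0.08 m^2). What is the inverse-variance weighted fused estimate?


w1 = (1/var1) / (1/var1 + 1/var2)
   = 33.3333 / (33.3333 + 12.5) = 0.7273
w2 = 1 - w1 = 0.2727
fused = w1*s1 + w2*s2 = 30.5455 + 4.9636
= 35.5091 m


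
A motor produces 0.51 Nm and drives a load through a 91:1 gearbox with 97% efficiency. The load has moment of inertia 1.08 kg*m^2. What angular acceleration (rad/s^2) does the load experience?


tau_out = tau_motor * N * eta
= 0.51 * 91 * 0.97 = 45.0177 Nm
alpha = tau_out / I = 45.0177 / 1.08
= 41.6831 rad/s^2


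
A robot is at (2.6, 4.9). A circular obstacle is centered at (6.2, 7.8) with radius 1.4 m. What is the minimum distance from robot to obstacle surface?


center_dist = sqrt((2.6-6.2)^2 + (4.9-7.8)^2)
= sqrt(12.96 + 8.41)
= 4.6228
min_dist = center_dist - radius = 4.6228 - 1.4 = 3.2228 m


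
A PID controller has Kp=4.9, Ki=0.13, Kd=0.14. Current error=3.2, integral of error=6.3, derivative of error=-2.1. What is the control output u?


u = Kp*e + Ki*int(e) + Kd*de/dt
= 4.9*3.2 + 0.13*6.3 + 0.14*(-2.1)
= 15.68 + 0.819 + -0.294
= 16.205


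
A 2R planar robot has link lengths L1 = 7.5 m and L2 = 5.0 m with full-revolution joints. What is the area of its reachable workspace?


r_max = L1 + L2 = 12.5 m
r_min = |L1 - L2| = 2.5 m
Area = pi*(r_max^2 - r_min^2)
= pi*(156.25 - 6.25)
= pi * 150.0
= 471.2389 m^2


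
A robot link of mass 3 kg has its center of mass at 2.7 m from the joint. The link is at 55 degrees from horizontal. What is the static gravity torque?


tau = m*g*L*cos(angle)
= 3 * 9.81 * 2.7 * cos(55 deg)
= 3 * 9.81 * 2.7 * 0.5736
= 45.577 Nm


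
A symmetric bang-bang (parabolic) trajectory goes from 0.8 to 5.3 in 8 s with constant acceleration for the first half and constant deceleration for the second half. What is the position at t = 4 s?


Symmetric rest-to-rest: each phase covers (pf-p0)/2 in time T/2. 0.5*a*(T/2)^2 = (pf-p0)/2 => a = 4*(pf-p0)/T^2
a = 4*(5.3-0.8)/8^2 = 0.2812
t = 4 is in the acceleration phase (t <= T/2).
p = p0 + 0.5*a*t^2 = 0.8 + 0.5*0.2812*4^2
= 3.05


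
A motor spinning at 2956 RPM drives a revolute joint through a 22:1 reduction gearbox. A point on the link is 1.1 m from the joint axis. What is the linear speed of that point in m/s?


omega_motor = 2956 * 2*pi/60 = 309.5516 rad/s
omega_joint = omega_motor / 22 = 14.0705 rad/s
v = omega_joint * r = 14.0705 * 1.1
= 15.4776 m/s


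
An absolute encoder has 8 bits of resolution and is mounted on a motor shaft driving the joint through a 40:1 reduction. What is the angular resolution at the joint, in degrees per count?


counts = 2^8 = 256
effective counts at joint = 256 * 40 = 10240
resolution = 360 / 10240
= 0.0352 deg/count


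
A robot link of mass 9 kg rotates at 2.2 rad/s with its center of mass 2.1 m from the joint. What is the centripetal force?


F = m * omega^2 * r
= 9 * 2.2^2 * 2.1
= 9 * 4.84 * 2.1
= 91.476 N


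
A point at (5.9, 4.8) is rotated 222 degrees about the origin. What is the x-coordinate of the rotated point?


x' = x*cos(theta) - y*sin(theta)
cos(222 deg) = -0.7431, sin(222 deg) = -0.6691
x' = 5.9 * -0.7431 - 4.8 * -0.6691
= -4.3846 - -3.2118
= -1.1727


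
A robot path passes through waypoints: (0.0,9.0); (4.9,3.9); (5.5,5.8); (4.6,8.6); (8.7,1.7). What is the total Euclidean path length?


Segment lengths:
  seg1 = sqrt((4.9)^2 + (-5.1)^2) = 7.0725
  seg2 = sqrt((0.6)^2 + (1.9)^2) = 1.9925
  seg3 = sqrt((-0.9)^2 + (2.8)^2) = 2.9411
  seg4 = sqrt((4.1)^2 + (-6.9)^2) = 8.0262
Total = 20.0323


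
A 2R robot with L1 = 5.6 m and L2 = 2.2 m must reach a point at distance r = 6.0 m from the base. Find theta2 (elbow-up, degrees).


cos(theta2) = (r^2 - L1^2 - L2^2) / (2*L1*L2)
cos(theta2) = (36.0 - 31.36 - 4.84) / 24.64
cos(theta2) = -0.008117
theta2 = 90.4651 degrees


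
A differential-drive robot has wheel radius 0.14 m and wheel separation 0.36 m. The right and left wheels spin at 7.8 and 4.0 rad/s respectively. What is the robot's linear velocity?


vR = r*wR = 0.14*7.8 = 1.092 m/s
vL = r*wL = 0.14*4.0 = 0.56 m/s
v = (vR+vL)/2 = 0.826 m/s
omega = (vR-vL)/L = 1.4778 rad/s
linear velocity = 0.826 m/s


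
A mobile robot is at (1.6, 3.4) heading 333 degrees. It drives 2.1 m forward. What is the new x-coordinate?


x_new = x0 + d*cos(theta)
= 1.6 + 2.1*cos(333)
= 1.6 + 1.8711
= 3.4711


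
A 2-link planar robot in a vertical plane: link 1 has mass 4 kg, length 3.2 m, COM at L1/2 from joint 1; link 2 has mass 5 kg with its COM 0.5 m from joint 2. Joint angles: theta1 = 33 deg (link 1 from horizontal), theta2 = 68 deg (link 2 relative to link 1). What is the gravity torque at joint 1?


Horizontal distance from joint 1 to link-1 COM:
  x_c1 = (L1/2)*cos(t1) = 1.6 * 0.8387 = 1.3419 m
Horizontal distance from joint 1 to link-2 COM:
  x_c2 = L1*cos(t1) + Lc2*cos(t1+t2)
       = 3.2*0.8387 + 0.5*-0.1908 = 2.5883 m
tau1 = m1*g*x_c1 + m2*g*x_c2
     = 4*9.81*1.3419 + 5*9.81*2.5883
     = 52.6551 + 126.9581
     = 179.6132 Nm


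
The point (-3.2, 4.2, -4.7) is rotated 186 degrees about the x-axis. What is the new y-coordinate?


Rotation about x-axis: y' = y*cos(theta) - z*sin(theta)
= 4.2 * -0.9945 - -4.7 * -0.1045
= -4.6683


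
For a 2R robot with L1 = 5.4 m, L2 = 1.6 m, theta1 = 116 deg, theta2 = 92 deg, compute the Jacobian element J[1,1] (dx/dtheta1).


J[1,1] = -L1*sin(t1) - L2*sin(t1+t2)
= -5.4*sin(116) - 1.6*sin(208)
= -4.1023


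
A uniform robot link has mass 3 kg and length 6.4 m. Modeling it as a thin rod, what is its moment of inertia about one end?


I = (1/3) * m * L^2
= (1/3) * 3 * 6.4^2
= 0.333333 * 3 * 40.96
= 40.96 kg*m^2


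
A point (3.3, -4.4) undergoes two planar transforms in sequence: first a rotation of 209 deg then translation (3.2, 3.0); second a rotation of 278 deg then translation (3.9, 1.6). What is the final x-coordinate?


After transform 1:
x1 = cos(209)*3.3 - sin(209)*-4.4 + 3.2 = -1.8194
y1 = sin(209)*3.3 + cos(209)*-4.4 + 3.0 = 5.2485
After transform 2:
x2 = cos(278)*-1.8194 - sin(278)*5.2485 + 3.9
= 8.8442


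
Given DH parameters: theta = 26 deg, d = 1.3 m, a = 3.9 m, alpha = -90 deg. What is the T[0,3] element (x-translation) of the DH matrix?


T[0,3] = a * cos(theta)
= 3.9 * cos(26 deg)
= 3.9 * 0.8988
= 3.5053


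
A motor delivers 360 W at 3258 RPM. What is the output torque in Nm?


omega = 3258 * 2*pi/60 = 341.177 rad/s
tau = P / omega = 360 / 341.177
= 1.0552 Nm


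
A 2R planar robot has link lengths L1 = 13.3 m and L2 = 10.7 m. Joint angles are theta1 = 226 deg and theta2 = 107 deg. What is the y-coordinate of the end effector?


Convert angles to radians: theta1 = 3.9444, theta2 = 1.8675
y = L1*sin(theta1) + L2*sin(theta1+theta2)
y = -9.5672 + -4.8577
y = -14.4249


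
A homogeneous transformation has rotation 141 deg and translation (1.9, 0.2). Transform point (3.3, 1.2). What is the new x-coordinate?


x' = cos(theta)*px - sin(theta)*py + tx
= -0.7771*3.3 - 0.6293*1.2 + 1.9
= -1.4198


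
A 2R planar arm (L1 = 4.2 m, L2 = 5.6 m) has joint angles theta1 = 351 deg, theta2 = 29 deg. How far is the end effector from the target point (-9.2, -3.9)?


End effector via forward kinematics:
x = L1*cos(t1) + L2*cos(t1+t2) = 9.4106
y = L1*sin(t1) + L2*sin(t1+t2) = 1.2583
Distance to target:
d = sqrt((-9.2 - 9.4106)^2 + (-3.9 - 1.2583)^2)
= sqrt(346.3533 + 26.6079)
= 19.3122 m


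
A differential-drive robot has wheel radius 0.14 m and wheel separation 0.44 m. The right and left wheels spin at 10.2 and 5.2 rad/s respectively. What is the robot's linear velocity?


vR = r*wR = 0.14*10.2 = 1.428 m/s
vL = r*wL = 0.14*5.2 = 0.728 m/s
v = (vR+vL)/2 = 1.078 m/s
omega = (vR-vL)/L = 1.5909 rad/s
linear velocity = 1.078 m/s


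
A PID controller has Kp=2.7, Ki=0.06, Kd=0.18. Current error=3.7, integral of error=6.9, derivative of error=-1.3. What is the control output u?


u = Kp*e + Ki*int(e) + Kd*de/dt
= 2.7*3.7 + 0.06*6.9 + 0.18*(-1.3)
= 9.99 + 0.414 + -0.234
= 10.17


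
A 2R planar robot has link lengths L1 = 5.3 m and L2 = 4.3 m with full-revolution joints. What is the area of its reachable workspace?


r_max = L1 + L2 = 9.6 m
r_min = |L1 - L2| = 1.0 m
Area = pi*(r_max^2 - r_min^2)
= pi*(92.16 - 1.0)
= pi * 91.16
= 286.3876 m^2


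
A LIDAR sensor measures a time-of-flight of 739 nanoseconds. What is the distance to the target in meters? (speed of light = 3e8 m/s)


tof = 739 ns = 7.39e-07 s
dist = c * tof / 2
= 3e8 * 7.39e-07 / 2
= 110.85 m


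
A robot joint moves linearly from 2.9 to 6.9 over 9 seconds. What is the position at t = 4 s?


s = t/T = 4/9 = 0.4444
p(t) = p0 + (pf-p0)*s
= 2.9 + (6.9 - 2.9) * 0.4444
= 4.6778


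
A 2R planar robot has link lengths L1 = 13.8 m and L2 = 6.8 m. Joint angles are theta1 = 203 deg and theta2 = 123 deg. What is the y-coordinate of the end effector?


Convert angles to radians: theta1 = 3.543, theta2 = 2.1468
y = L1*sin(theta1) + L2*sin(theta1+theta2)
y = -5.3921 + -3.8025
y = -9.1946


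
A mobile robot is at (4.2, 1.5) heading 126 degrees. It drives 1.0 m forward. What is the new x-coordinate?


x_new = x0 + d*cos(theta)
= 4.2 + 1.0*cos(126)
= 4.2 + -0.5878
= 3.6122


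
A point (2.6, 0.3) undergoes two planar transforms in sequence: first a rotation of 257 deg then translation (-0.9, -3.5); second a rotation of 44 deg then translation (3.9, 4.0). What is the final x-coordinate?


After transform 1:
x1 = cos(257)*2.6 - sin(257)*0.3 + -0.9 = -1.1926
y1 = sin(257)*2.6 + cos(257)*0.3 + -3.5 = -6.1008
After transform 2:
x2 = cos(44)*-1.1926 - sin(44)*-6.1008 + 3.9
= 7.2801


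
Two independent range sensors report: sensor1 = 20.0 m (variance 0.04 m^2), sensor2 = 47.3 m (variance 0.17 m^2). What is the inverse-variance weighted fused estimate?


w1 = (1/var1) / (1/var1 + 1/var2)
   = 25.0 / (25.0 + 5.8824) = 0.8095
w2 = 1 - w1 = 0.1905
fused = w1*s1 + w2*s2 = 16.1905 + 9.0095
= 25.2 m


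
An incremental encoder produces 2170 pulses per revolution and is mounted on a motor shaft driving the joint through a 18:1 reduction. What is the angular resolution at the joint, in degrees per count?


counts per rev = 2170
effective counts at joint = 2170 * 18 = 39060
resolution = 360 / 39060
= 0.0092 deg/count


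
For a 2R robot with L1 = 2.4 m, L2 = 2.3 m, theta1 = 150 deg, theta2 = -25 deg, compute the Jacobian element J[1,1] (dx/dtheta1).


J[1,1] = -L1*sin(t1) - L2*sin(t1+t2)
= -2.4*sin(150) - 2.3*sin(125)
= -3.084


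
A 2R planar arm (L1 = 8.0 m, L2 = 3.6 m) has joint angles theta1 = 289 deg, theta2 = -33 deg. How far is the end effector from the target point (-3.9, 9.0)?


End effector via forward kinematics:
x = L1*cos(t1) + L2*cos(t1+t2) = 1.7336
y = L1*sin(t1) + L2*sin(t1+t2) = -11.0572
Distance to target:
d = sqrt((-3.9 - 1.7336)^2 + (9.0 - -11.0572)^2)
= sqrt(31.7377 + 402.2918)
= 20.8334 m


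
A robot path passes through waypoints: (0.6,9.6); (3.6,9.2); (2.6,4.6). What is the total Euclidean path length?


Segment lengths:
  seg1 = sqrt((3.0)^2 + (-0.4)^2) = 3.0265
  seg2 = sqrt((-1.0)^2 + (-4.6)^2) = 4.7074
Total = 7.734


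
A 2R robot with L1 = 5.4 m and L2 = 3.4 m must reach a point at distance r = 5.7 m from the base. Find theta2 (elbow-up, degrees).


cos(theta2) = (r^2 - L1^2 - L2^2) / (2*L1*L2)
cos(theta2) = (32.49 - 29.16 - 11.56) / 36.72
cos(theta2) = -0.224129
theta2 = 102.9516 degrees


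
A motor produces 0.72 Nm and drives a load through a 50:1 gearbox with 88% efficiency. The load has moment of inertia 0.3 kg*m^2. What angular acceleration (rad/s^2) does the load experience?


tau_out = tau_motor * N * eta
= 0.72 * 50 * 0.88 = 31.68 Nm
alpha = tau_out / I = 31.68 / 0.3
= 105.6 rad/s^2


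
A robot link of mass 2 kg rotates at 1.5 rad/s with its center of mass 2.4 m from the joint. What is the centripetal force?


F = m * omega^2 * r
= 2 * 1.5^2 * 2.4
= 2 * 2.25 * 2.4
= 10.8 N


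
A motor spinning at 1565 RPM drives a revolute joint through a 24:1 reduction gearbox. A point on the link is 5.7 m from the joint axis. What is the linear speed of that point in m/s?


omega_motor = 1565 * 2*pi/60 = 163.8864 rad/s
omega_joint = omega_motor / 24 = 6.8286 rad/s
v = omega_joint * r = 6.8286 * 5.7
= 38.923 m/s


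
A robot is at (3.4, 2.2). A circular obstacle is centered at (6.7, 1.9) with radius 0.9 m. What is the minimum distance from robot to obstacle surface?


center_dist = sqrt((3.4-6.7)^2 + (2.2-1.9)^2)
= sqrt(10.89 + 0.09)
= 3.3136
min_dist = center_dist - radius = 3.3136 - 0.9 = 2.4136 m


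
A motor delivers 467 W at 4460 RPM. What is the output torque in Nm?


omega = 4460 * 2*pi/60 = 467.0501 rad/s
tau = P / omega = 467 / 467.0501
= 0.9999 Nm


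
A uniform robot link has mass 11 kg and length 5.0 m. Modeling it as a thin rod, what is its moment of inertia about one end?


I = (1/3) * m * L^2
= (1/3) * 11 * 5.0^2
= 0.333333 * 11 * 25.0
= 91.6667 kg*m^2


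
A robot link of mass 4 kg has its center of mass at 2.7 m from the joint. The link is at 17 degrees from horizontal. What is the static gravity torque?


tau = m*g*L*cos(angle)
= 4 * 9.81 * 2.7 * cos(17 deg)
= 4 * 9.81 * 2.7 * 0.9563
= 101.3186 Nm


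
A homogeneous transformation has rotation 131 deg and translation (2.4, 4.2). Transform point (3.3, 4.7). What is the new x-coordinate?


x' = cos(theta)*px - sin(theta)*py + tx
= -0.6561*3.3 - 0.7547*4.7 + 2.4
= -3.3121


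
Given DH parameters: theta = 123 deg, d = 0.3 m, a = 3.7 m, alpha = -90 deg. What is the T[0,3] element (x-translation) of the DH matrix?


T[0,3] = a * cos(theta)
= 3.7 * cos(123 deg)
= 3.7 * -0.5446
= -2.0152


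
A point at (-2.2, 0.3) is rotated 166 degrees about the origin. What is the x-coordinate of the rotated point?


x' = x*cos(theta) - y*sin(theta)
cos(166 deg) = -0.9703, sin(166 deg) = 0.2419
x' = -2.2 * -0.9703 - 0.3 * 0.2419
= 2.1347 - 0.0726
= 2.0621


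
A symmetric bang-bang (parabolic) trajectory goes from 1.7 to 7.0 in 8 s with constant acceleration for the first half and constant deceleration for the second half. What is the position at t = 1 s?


Symmetric rest-to-rest: each phase covers (pf-p0)/2 in time T/2. 0.5*a*(T/2)^2 = (pf-p0)/2 => a = 4*(pf-p0)/T^2
a = 4*(7.0-1.7)/8^2 = 0.3312
t = 1 is in the acceleration phase (t <= T/2).
p = p0 + 0.5*a*t^2 = 1.7 + 0.5*0.3312*1^2
= 1.8656


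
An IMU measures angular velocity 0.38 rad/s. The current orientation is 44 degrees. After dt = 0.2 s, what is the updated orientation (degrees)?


delta_theta = w * dt = 0.38 * 0.2 = 0.076 rad
= 4.3545 deg
theta_new = 44 + 4.3545 = 48.3545 deg


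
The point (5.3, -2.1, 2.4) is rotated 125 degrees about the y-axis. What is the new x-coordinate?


Rotation about y-axis: x' = x*cos(theta) + z*sin(theta)
= 5.3 * -0.5736 + 2.4 * 0.8192
= -1.074


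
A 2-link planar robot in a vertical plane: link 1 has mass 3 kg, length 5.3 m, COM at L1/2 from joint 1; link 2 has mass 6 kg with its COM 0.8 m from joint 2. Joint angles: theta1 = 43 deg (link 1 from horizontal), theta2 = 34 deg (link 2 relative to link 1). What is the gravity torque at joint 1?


Horizontal distance from joint 1 to link-1 COM:
  x_c1 = (L1/2)*cos(t1) = 2.65 * 0.7314 = 1.9381 m
Horizontal distance from joint 1 to link-2 COM:
  x_c2 = L1*cos(t1) + Lc2*cos(t1+t2)
       = 5.3*0.7314 + 0.8*0.225 = 4.0561 m
tau1 = m1*g*x_c1 + m2*g*x_c2
     = 3*9.81*1.9381 + 6*9.81*4.0561
     = 57.0379 + 238.7441
     = 295.782 Nm


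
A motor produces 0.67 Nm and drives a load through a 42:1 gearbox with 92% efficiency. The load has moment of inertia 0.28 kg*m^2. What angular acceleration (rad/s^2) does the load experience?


tau_out = tau_motor * N * eta
= 0.67 * 42 * 0.92 = 25.8888 Nm
alpha = tau_out / I = 25.8888 / 0.28
= 92.46 rad/s^2


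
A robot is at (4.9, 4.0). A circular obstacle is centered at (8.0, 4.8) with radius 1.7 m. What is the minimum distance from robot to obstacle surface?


center_dist = sqrt((4.9-8.0)^2 + (4.0-4.8)^2)
= sqrt(9.61 + 0.64)
= 3.2016
min_dist = center_dist - radius = 3.2016 - 1.7 = 1.5016 m


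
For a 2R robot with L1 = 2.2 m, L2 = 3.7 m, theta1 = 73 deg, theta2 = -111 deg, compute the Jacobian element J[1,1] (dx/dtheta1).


J[1,1] = -L1*sin(t1) - L2*sin(t1+t2)
= -2.2*sin(73) - 3.7*sin(-38)
= 0.1741


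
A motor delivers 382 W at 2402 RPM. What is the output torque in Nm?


omega = 2402 * 2*pi/60 = 251.5369 rad/s
tau = P / omega = 382 / 251.5369
= 1.5187 Nm


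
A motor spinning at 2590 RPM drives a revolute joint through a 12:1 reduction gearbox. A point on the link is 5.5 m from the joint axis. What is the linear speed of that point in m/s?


omega_motor = 2590 * 2*pi/60 = 271.2242 rad/s
omega_joint = omega_motor / 12 = 22.602 rad/s
v = omega_joint * r = 22.602 * 5.5
= 124.3111 m/s


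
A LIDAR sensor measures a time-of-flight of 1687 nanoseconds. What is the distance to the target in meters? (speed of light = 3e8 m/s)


tof = 1687 ns = 1.687e-06 s
dist = c * tof / 2
= 3e8 * 1.687e-06 / 2
= 253.05 m


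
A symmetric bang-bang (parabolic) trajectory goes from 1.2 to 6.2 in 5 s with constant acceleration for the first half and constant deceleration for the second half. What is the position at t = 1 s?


Symmetric rest-to-rest: each phase covers (pf-p0)/2 in time T/2. 0.5*a*(T/2)^2 = (pf-p0)/2 => a = 4*(pf-p0)/T^2
a = 4*(6.2-1.2)/5^2 = 0.8
t = 1 is in the acceleration phase (t <= T/2).
p = p0 + 0.5*a*t^2 = 1.2 + 0.5*0.8*1^2
= 1.6


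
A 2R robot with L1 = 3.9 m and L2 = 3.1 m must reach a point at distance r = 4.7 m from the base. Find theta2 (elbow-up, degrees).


cos(theta2) = (r^2 - L1^2 - L2^2) / (2*L1*L2)
cos(theta2) = (22.09 - 15.21 - 9.61) / 24.18
cos(theta2) = -0.112903
theta2 = 96.4827 degrees


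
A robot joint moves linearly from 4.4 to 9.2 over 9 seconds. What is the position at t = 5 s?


s = t/T = 5/9 = 0.5556
p(t) = p0 + (pf-p0)*s
= 4.4 + (9.2 - 4.4) * 0.5556
= 7.0667


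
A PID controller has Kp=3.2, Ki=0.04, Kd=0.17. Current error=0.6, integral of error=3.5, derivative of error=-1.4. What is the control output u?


u = Kp*e + Ki*int(e) + Kd*de/dt
= 3.2*0.6 + 0.04*3.5 + 0.17*(-1.4)
= 1.92 + 0.14 + -0.238
= 1.822


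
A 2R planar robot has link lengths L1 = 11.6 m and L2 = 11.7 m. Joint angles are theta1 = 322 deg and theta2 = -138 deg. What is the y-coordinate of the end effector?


Convert angles to radians: theta1 = 5.62, theta2 = -2.4086
y = L1*sin(theta1) + L2*sin(theta1+theta2)
y = -7.1417 + -0.8162
y = -7.9578


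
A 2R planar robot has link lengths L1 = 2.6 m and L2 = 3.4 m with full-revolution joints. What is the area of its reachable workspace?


r_max = L1 + L2 = 6.0 m
r_min = |L1 - L2| = 0.8 m
Area = pi*(r_max^2 - r_min^2)
= pi*(36.0 - 0.64)
= pi * 35.36
= 111.0867 m^2


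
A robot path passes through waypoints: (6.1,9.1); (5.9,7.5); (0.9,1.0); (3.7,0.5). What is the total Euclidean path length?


Segment lengths:
  seg1 = sqrt((-0.2)^2 + (-1.6)^2) = 1.6125
  seg2 = sqrt((-5.0)^2 + (-6.5)^2) = 8.2006
  seg3 = sqrt((2.8)^2 + (-0.5)^2) = 2.8443
Total = 12.6574


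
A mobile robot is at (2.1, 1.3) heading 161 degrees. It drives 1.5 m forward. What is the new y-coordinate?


y_new = y0 + d*sin(theta)
= 1.3 + 1.5*sin(161)
= 1.3 + 0.4884
= 1.7884


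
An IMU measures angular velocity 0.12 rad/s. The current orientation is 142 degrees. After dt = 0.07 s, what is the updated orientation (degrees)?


delta_theta = w * dt = 0.12 * 0.07 = 0.0084 rad
= 0.4813 deg
theta_new = 142 + 0.4813 = 142.4813 deg


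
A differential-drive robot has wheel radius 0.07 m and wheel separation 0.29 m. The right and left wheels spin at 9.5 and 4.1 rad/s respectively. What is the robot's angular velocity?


vR = r*wR = 0.07*9.5 = 0.665 m/s
vL = r*wL = 0.07*4.1 = 0.287 m/s
v = (vR+vL)/2 = 0.476 m/s
omega = (vR-vL)/L = 1.3034 rad/s
angular velocity = 1.3034 rad/s


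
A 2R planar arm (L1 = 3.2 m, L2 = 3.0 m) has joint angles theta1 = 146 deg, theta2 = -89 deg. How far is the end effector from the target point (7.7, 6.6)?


End effector via forward kinematics:
x = L1*cos(t1) + L2*cos(t1+t2) = -1.019
y = L1*sin(t1) + L2*sin(t1+t2) = 4.3054
Distance to target:
d = sqrt((7.7 - -1.019)^2 + (6.6 - 4.3054)^2)
= sqrt(76.021 + 5.2651)
= 9.0159 m


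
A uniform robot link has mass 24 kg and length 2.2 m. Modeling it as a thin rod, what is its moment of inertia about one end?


I = (1/3) * m * L^2
= (1/3) * 24 * 2.2^2
= 0.333333 * 24 * 4.84
= 38.72 kg*m^2


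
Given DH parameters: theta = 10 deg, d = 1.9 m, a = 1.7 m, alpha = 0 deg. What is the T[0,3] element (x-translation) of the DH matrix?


T[0,3] = a * cos(theta)
= 1.7 * cos(10 deg)
= 1.7 * 0.9848
= 1.6742


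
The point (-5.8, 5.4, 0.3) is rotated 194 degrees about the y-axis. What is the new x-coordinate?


Rotation about y-axis: x' = x*cos(theta) + z*sin(theta)
= -5.8 * -0.9703 + 0.3 * -0.2419
= 5.5551


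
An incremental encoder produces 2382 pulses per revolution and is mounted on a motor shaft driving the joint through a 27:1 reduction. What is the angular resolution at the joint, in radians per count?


counts per rev = 2382
effective counts at joint = 2382 * 27 = 64314
resolution = 2*pi / 64314
= 9.7695e-05 rad/count


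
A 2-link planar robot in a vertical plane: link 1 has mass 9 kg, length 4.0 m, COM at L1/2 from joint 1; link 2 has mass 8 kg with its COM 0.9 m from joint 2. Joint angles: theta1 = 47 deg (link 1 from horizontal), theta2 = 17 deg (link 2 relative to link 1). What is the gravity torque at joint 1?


Horizontal distance from joint 1 to link-1 COM:
  x_c1 = (L1/2)*cos(t1) = 2.0 * 0.682 = 1.364 m
Horizontal distance from joint 1 to link-2 COM:
  x_c2 = L1*cos(t1) + Lc2*cos(t1+t2)
       = 4.0*0.682 + 0.9*0.4384 = 3.1225 m
tau1 = m1*g*x_c1 + m2*g*x_c2
     = 9*9.81*1.364 + 8*9.81*3.1225
     = 120.4273 + 245.056
     = 365.4832 Nm


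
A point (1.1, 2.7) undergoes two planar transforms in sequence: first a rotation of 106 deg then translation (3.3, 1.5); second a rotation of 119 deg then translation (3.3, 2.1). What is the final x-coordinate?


After transform 1:
x1 = cos(106)*1.1 - sin(106)*2.7 + 3.3 = 0.4014
y1 = sin(106)*1.1 + cos(106)*2.7 + 1.5 = 1.8132
After transform 2:
x2 = cos(119)*0.4014 - sin(119)*1.8132 + 3.3
= 1.5196


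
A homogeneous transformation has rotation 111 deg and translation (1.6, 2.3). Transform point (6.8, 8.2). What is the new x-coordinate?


x' = cos(theta)*px - sin(theta)*py + tx
= -0.3584*6.8 - 0.9336*8.2 + 1.6
= -8.4923


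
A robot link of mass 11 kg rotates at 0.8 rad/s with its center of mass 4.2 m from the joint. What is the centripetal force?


F = m * omega^2 * r
= 11 * 0.8^2 * 4.2
= 11 * 0.64 * 4.2
= 29.568 N


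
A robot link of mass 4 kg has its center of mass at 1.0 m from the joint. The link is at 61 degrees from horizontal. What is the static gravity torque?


tau = m*g*L*cos(angle)
= 4 * 9.81 * 1.0 * cos(61 deg)
= 4 * 9.81 * 1.0 * 0.4848
= 19.0239 Nm


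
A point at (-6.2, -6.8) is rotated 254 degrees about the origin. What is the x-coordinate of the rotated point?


x' = x*cos(theta) - y*sin(theta)
cos(254 deg) = -0.2756, sin(254 deg) = -0.9613
x' = -6.2 * -0.2756 - -6.8 * -0.9613
= 1.709 - 6.5366
= -4.8276


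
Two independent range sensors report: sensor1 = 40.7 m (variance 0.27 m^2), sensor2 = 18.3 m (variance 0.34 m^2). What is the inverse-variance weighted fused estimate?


w1 = (1/var1) / (1/var1 + 1/var2)
   = 3.7037 / (3.7037 + 2.9412) = 0.5574
w2 = 1 - w1 = 0.4426
fused = w1*s1 + w2*s2 = 22.6852 + 8.1
= 30.7852 m


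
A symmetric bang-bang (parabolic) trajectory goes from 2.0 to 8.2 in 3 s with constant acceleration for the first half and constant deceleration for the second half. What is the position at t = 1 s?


Symmetric rest-to-rest: each phase covers (pf-p0)/2 in time T/2. 0.5*a*(T/2)^2 = (pf-p0)/2 => a = 4*(pf-p0)/T^2
a = 4*(8.2-2.0)/3^2 = 2.7556
t = 1 is in the acceleration phase (t <= T/2).
p = p0 + 0.5*a*t^2 = 2.0 + 0.5*2.7556*1^2
= 3.3778


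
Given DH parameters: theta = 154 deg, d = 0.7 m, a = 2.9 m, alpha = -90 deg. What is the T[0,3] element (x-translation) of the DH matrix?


T[0,3] = a * cos(theta)
= 2.9 * cos(154 deg)
= 2.9 * -0.8988
= -2.6065


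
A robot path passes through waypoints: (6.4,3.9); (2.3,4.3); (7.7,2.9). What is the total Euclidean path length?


Segment lengths:
  seg1 = sqrt((-4.1)^2 + (0.4)^2) = 4.1195
  seg2 = sqrt((5.4)^2 + (-1.4)^2) = 5.5785
Total = 9.698


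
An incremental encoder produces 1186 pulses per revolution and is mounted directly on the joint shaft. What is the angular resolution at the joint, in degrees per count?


counts per rev = 1186
resolution = 360 / 1186
= 0.3035 deg/count


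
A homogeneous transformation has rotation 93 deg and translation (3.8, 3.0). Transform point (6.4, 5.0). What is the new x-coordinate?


x' = cos(theta)*px - sin(theta)*py + tx
= -0.0523*6.4 - 0.9986*5.0 + 3.8
= -1.5281


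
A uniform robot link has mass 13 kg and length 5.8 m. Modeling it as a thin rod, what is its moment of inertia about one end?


I = (1/3) * m * L^2
= (1/3) * 13 * 5.8^2
= 0.333333 * 13 * 33.64
= 145.7733 kg*m^2


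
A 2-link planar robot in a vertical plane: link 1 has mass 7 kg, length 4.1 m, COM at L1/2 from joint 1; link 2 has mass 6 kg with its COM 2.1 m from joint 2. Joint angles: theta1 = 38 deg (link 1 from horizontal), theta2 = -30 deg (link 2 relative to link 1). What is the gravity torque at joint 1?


Horizontal distance from joint 1 to link-1 COM:
  x_c1 = (L1/2)*cos(t1) = 2.05 * 0.788 = 1.6154 m
Horizontal distance from joint 1 to link-2 COM:
  x_c2 = L1*cos(t1) + Lc2*cos(t1+t2)
       = 4.1*0.788 + 2.1*0.9903 = 5.3104 m
tau1 = m1*g*x_c1 + m2*g*x_c2
     = 7*9.81*1.6154 + 6*9.81*5.3104
     = 110.931 + 312.5706
     = 423.5016 Nm


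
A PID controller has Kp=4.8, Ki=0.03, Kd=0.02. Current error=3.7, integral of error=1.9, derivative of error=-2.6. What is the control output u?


u = Kp*e + Ki*int(e) + Kd*de/dt
= 4.8*3.7 + 0.03*1.9 + 0.02*(-2.6)
= 17.76 + 0.057 + -0.052
= 17.765


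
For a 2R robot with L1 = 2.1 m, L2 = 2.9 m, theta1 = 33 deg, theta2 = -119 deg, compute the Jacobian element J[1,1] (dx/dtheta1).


J[1,1] = -L1*sin(t1) - L2*sin(t1+t2)
= -2.1*sin(33) - 2.9*sin(-86)
= 1.7492


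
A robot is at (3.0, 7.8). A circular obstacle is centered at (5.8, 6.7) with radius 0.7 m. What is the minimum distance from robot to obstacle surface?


center_dist = sqrt((3.0-5.8)^2 + (7.8-6.7)^2)
= sqrt(7.84 + 1.21)
= 3.0083
min_dist = center_dist - radius = 3.0083 - 0.7 = 2.3083 m


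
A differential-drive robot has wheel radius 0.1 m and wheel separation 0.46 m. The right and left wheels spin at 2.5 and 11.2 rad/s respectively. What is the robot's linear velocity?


vR = r*wR = 0.1*2.5 = 0.25 m/s
vL = r*wL = 0.1*11.2 = 1.12 m/s
v = (vR+vL)/2 = 0.685 m/s
omega = (vR-vL)/L = -1.8913 rad/s
linear velocity = 0.685 m/s


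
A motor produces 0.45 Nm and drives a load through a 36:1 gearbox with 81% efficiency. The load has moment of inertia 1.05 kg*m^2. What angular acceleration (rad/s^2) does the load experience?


tau_out = tau_motor * N * eta
= 0.45 * 36 * 0.81 = 13.122 Nm
alpha = tau_out / I = 13.122 / 1.05
= 12.4971 rad/s^2


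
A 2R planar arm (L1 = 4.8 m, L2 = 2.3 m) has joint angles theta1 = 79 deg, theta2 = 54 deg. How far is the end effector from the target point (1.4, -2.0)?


End effector via forward kinematics:
x = L1*cos(t1) + L2*cos(t1+t2) = -0.6527
y = L1*sin(t1) + L2*sin(t1+t2) = 6.3939
Distance to target:
d = sqrt((1.4 - -0.6527)^2 + (-2.0 - 6.3939)^2)
= sqrt(4.2136 + 70.458)
= 8.6413 m


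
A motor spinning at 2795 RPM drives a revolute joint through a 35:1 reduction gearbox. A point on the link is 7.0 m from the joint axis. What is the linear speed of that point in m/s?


omega_motor = 2795 * 2*pi/60 = 292.6917 rad/s
omega_joint = omega_motor / 35 = 8.3626 rad/s
v = omega_joint * r = 8.3626 * 7.0
= 58.5383 m/s


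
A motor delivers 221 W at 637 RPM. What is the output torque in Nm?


omega = 637 * 2*pi/60 = 66.7065 rad/s
tau = P / omega = 221 / 66.7065
= 3.313 Nm


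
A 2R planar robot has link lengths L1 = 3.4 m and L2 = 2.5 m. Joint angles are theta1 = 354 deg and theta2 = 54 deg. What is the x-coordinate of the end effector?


Convert angles to radians: theta1 = 6.1785, theta2 = 0.9425
x = L1*cos(theta1) + L2*cos(theta1+theta2)
x = 3.3814 + 1.6728
x = 5.0542


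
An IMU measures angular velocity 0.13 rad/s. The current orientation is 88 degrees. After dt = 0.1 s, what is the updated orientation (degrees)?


delta_theta = w * dt = 0.13 * 0.1 = 0.013 rad
= 0.7448 deg
theta_new = 88 + 0.7448 = 88.7448 deg


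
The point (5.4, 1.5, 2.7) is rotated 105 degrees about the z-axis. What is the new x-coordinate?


Rotation about z-axis: x' = x*cos(theta) - y*sin(theta)
= 5.4 * -0.2588 - 1.5 * 0.9659
= -2.8465


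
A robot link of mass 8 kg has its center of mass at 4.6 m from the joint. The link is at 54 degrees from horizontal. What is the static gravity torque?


tau = m*g*L*cos(angle)
= 8 * 9.81 * 4.6 * cos(54 deg)
= 8 * 9.81 * 4.6 * 0.5878
= 212.1952 Nm


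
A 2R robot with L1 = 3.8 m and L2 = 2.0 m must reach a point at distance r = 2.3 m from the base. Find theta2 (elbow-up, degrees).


cos(theta2) = (r^2 - L1^2 - L2^2) / (2*L1*L2)
cos(theta2) = (5.29 - 14.44 - 4.0) / 15.2
cos(theta2) = -0.865132
theta2 = 149.8977 degrees


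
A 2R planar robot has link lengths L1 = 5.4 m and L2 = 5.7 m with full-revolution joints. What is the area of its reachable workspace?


r_max = L1 + L2 = 11.1 m
r_min = |L1 - L2| = 0.3 m
Area = pi*(r_max^2 - r_min^2)
= pi*(123.21 - 0.09)
= pi * 123.12
= 386.7929 m^2


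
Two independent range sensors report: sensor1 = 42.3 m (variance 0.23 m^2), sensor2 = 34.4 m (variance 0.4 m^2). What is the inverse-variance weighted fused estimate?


w1 = (1/var1) / (1/var1 + 1/var2)
   = 4.3478 / (4.3478 + 2.5) = 0.6349
w2 = 1 - w1 = 0.3651
fused = w1*s1 + w2*s2 = 26.8571 + 12.5587
= 39.4159 m


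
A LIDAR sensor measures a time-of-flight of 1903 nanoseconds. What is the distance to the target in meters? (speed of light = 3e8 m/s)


tof = 1903 ns = 1.903e-06 s
dist = c * tof / 2
= 3e8 * 1.903e-06 / 2
= 285.45 m


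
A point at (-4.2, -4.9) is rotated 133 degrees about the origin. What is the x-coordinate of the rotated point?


x' = x*cos(theta) - y*sin(theta)
cos(133 deg) = -0.682, sin(133 deg) = 0.7314
x' = -4.2 * -0.682 - -4.9 * 0.7314
= 2.8644 - -3.5836
= 6.448


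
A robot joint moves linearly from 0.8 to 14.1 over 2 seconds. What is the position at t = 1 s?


s = t/T = 1/2 = 0.5
p(t) = p0 + (pf-p0)*s
= 0.8 + (14.1 - 0.8) * 0.5
= 7.45


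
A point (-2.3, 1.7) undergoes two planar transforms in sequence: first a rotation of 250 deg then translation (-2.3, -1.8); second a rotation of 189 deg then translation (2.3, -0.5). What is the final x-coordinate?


After transform 1:
x1 = cos(250)*-2.3 - sin(250)*1.7 + -2.3 = 0.0841
y1 = sin(250)*-2.3 + cos(250)*1.7 + -1.8 = -0.2201
After transform 2:
x2 = cos(189)*0.0841 - sin(189)*-0.2201 + 2.3
= 2.1825


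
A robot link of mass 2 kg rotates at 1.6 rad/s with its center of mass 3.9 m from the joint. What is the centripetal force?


F = m * omega^2 * r
= 2 * 1.6^2 * 3.9
= 2 * 2.56 * 3.9
= 19.968 N


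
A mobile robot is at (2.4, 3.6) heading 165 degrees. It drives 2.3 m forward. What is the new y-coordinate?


y_new = y0 + d*sin(theta)
= 3.6 + 2.3*sin(165)
= 3.6 + 0.5953
= 4.1953


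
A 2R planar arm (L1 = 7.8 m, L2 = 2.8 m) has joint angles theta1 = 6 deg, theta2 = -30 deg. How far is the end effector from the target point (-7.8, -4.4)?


End effector via forward kinematics:
x = L1*cos(t1) + L2*cos(t1+t2) = 10.3152
y = L1*sin(t1) + L2*sin(t1+t2) = -0.3235
Distance to target:
d = sqrt((-7.8 - 10.3152)^2 + (-4.4 - -0.3235)^2)
= sqrt(328.1604 + 16.6175)
= 18.5682 m


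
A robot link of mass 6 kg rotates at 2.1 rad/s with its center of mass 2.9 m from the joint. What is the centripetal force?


F = m * omega^2 * r
= 6 * 2.1^2 * 2.9
= 6 * 4.41 * 2.9
= 76.734 N


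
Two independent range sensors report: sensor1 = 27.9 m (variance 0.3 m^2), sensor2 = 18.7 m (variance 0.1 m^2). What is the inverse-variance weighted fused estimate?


w1 = (1/var1) / (1/var1 + 1/var2)
   = 3.3333 / (3.3333 + 10.0) = 0.25
w2 = 1 - w1 = 0.75
fused = w1*s1 + w2*s2 = 6.975 + 14.025
= 21.0 m


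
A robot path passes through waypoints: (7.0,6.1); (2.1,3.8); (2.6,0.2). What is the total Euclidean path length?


Segment lengths:
  seg1 = sqrt((-4.9)^2 + (-2.3)^2) = 5.4129
  seg2 = sqrt((0.5)^2 + (-3.6)^2) = 3.6346
Total = 9.0475


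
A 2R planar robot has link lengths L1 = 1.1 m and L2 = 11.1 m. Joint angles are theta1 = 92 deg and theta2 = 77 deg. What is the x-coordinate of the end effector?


Convert angles to radians: theta1 = 1.6057, theta2 = 1.3439
x = L1*cos(theta1) + L2*cos(theta1+theta2)
x = -0.0384 + -10.8961
x = -10.9345


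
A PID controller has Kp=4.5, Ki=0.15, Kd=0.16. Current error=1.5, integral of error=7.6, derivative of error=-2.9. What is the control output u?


u = Kp*e + Ki*int(e) + Kd*de/dt
= 4.5*1.5 + 0.15*7.6 + 0.16*(-2.9)
= 6.75 + 1.14 + -0.464
= 7.426


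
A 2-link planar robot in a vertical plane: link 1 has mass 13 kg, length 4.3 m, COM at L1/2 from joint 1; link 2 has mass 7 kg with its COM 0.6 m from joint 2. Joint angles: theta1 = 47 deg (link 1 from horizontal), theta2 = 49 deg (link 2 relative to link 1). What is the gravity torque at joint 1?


Horizontal distance from joint 1 to link-1 COM:
  x_c1 = (L1/2)*cos(t1) = 2.15 * 0.682 = 1.4663 m
Horizontal distance from joint 1 to link-2 COM:
  x_c2 = L1*cos(t1) + Lc2*cos(t1+t2)
       = 4.3*0.682 + 0.6*-0.1045 = 2.8699 m
tau1 = m1*g*x_c1 + m2*g*x_c2
     = 13*9.81*1.4663 + 7*9.81*2.8699
     = 186.9968 + 197.0744
     = 384.0712 Nm


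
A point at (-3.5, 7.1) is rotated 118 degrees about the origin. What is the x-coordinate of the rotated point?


x' = x*cos(theta) - y*sin(theta)
cos(118 deg) = -0.4695, sin(118 deg) = 0.8829
x' = -3.5 * -0.4695 - 7.1 * 0.8829
= 1.6432 - 6.2689
= -4.6258


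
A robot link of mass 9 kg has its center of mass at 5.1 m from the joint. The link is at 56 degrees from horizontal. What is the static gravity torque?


tau = m*g*L*cos(angle)
= 9 * 9.81 * 5.1 * cos(56 deg)
= 9 * 9.81 * 5.1 * 0.5592
= 251.7928 Nm


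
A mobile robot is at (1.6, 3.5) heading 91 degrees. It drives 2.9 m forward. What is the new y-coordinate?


y_new = y0 + d*sin(theta)
= 3.5 + 2.9*sin(91)
= 3.5 + 2.8996
= 6.3996


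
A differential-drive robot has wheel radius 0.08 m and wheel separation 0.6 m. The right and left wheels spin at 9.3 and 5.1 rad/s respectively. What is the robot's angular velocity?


vR = r*wR = 0.08*9.3 = 0.744 m/s
vL = r*wL = 0.08*5.1 = 0.408 m/s
v = (vR+vL)/2 = 0.576 m/s
omega = (vR-vL)/L = 0.56 rad/s
angular velocity = 0.56 rad/s


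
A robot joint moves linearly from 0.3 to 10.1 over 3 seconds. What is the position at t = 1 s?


s = t/T = 1/3 = 0.3333
p(t) = p0 + (pf-p0)*s
= 0.3 + (10.1 - 0.3) * 0.3333
= 3.5667


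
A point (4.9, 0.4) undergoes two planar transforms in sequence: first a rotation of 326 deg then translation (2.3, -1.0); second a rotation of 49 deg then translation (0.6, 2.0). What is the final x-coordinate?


After transform 1:
x1 = cos(326)*4.9 - sin(326)*0.4 + 2.3 = 6.586
y1 = sin(326)*4.9 + cos(326)*0.4 + -1.0 = -3.4084
After transform 2:
x2 = cos(49)*6.586 - sin(49)*-3.4084 + 0.6
= 7.4932


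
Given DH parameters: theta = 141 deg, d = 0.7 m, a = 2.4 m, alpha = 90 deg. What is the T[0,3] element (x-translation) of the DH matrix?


T[0,3] = a * cos(theta)
= 2.4 * cos(141 deg)
= 2.4 * -0.7771
= -1.8652


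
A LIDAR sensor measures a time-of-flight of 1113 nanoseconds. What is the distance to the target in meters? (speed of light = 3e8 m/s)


tof = 1113 ns = 1.113e-06 s
dist = c * tof / 2
= 3e8 * 1.113e-06 / 2
= 166.95 m


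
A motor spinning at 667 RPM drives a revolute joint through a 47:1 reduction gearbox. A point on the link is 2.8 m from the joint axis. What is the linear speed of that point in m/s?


omega_motor = 667 * 2*pi/60 = 69.8481 rad/s
omega_joint = omega_motor / 47 = 1.4861 rad/s
v = omega_joint * r = 1.4861 * 2.8
= 4.1612 m/s


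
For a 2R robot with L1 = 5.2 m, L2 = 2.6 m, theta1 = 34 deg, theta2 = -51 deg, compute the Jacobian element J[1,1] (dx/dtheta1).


J[1,1] = -L1*sin(t1) - L2*sin(t1+t2)
= -5.2*sin(34) - 2.6*sin(-17)
= -2.1476


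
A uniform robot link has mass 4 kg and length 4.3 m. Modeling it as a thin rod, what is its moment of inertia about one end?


I = (1/3) * m * L^2
= (1/3) * 4 * 4.3^2
= 0.333333 * 4 * 18.49
= 24.6533 kg*m^2


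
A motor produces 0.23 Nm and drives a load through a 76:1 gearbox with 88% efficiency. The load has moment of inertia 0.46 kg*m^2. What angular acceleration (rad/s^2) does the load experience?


tau_out = tau_motor * N * eta
= 0.23 * 76 * 0.88 = 15.3824 Nm
alpha = tau_out / I = 15.3824 / 0.46
= 33.44 rad/s^2


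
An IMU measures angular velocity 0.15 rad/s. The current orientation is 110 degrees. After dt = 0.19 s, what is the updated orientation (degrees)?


delta_theta = w * dt = 0.15 * 0.19 = 0.0285 rad
= 1.6329 deg
theta_new = 110 + 1.6329 = 111.6329 deg


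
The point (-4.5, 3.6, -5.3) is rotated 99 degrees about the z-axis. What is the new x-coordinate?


Rotation about z-axis: x' = x*cos(theta) - y*sin(theta)
= -4.5 * -0.1564 - 3.6 * 0.9877
= -2.8517


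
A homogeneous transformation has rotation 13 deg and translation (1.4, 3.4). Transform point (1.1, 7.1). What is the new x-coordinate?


x' = cos(theta)*px - sin(theta)*py + tx
= 0.9744*1.1 - 0.225*7.1 + 1.4
= 0.8747


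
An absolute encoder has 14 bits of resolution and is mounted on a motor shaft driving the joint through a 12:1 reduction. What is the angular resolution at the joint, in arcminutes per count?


counts = 2^14 = 16384
effective counts at joint = 16384 * 12 = 196608
resolution = 360*60 / 196608
= 0.1099 arcmin/count


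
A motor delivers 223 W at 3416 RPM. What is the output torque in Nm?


omega = 3416 * 2*pi/60 = 357.7227 rad/s
tau = P / omega = 223 / 357.7227
= 0.6234 Nm


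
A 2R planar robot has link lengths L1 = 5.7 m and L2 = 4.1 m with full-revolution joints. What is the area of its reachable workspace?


r_max = L1 + L2 = 9.8 m
r_min = |L1 - L2| = 1.6 m
Area = pi*(r_max^2 - r_min^2)
= pi*(96.04 - 2.56)
= pi * 93.48
= 293.6761 m^2


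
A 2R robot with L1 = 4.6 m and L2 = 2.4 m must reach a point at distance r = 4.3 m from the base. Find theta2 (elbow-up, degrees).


cos(theta2) = (r^2 - L1^2 - L2^2) / (2*L1*L2)
cos(theta2) = (18.49 - 21.16 - 5.76) / 22.08
cos(theta2) = -0.381793
theta2 = 112.4448 degrees
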